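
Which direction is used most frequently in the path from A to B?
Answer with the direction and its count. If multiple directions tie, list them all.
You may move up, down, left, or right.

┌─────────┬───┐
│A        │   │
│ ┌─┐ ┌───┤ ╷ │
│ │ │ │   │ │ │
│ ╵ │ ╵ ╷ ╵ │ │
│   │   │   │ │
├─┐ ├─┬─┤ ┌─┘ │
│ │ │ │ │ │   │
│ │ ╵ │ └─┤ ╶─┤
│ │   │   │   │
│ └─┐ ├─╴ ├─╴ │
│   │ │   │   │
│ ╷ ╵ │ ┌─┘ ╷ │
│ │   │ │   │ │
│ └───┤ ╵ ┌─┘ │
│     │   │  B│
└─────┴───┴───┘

Directions: right, right, down, down, right, up, right, down, right, up, up, right, down, down, down, left, down, right, down, down, down
Counts: {'right': 7, 'down': 10, 'up': 3, 'left': 1}
Most common: down (10 times)

Solution:

┌─────────┬───┐
│A → ↓    │↱ ↓│
│ ┌─┐ ┌───┤ ╷ │
│ │ │↓│↱ ↓│↑│↓│
│ ╵ │ ╵ ╷ ╵ │ │
│   │↳ ↑│↳ ↑│↓│
├─┐ ├─┬─┤ ┌─┘ │
│ │ │ │ │ │↓ ↲│
│ │ ╵ │ └─┤ ╶─┤
│ │   │   │↳ ↓│
│ └─┐ ├─╴ ├─╴ │
│   │ │   │  ↓│
│ ╷ ╵ │ ┌─┘ ╷ │
│ │   │ │   │↓│
│ └───┤ ╵ ┌─┘ │
│     │   │  B│
└─────┴───┴───┘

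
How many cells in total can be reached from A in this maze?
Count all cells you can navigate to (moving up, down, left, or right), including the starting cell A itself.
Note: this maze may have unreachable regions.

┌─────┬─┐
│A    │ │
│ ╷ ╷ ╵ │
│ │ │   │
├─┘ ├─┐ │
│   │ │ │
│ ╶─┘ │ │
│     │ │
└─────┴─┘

Using BFS/flood-fill to find all reachable cells from A:
Maze size: 4 × 4 = 16 total cells
All cells are reachable — the maze is fully connected.
Reachable cells: 16

Reachable region (· marks reachable cells):

┌─────┬─┐
│A · ·│·│
│ ╷ ╷ ╵ │
│·│·│· ·│
├─┘ ├─┐ │
│· ·│·│·│
│ ╶─┘ │ │
│· · ·│·│
└─────┴─┘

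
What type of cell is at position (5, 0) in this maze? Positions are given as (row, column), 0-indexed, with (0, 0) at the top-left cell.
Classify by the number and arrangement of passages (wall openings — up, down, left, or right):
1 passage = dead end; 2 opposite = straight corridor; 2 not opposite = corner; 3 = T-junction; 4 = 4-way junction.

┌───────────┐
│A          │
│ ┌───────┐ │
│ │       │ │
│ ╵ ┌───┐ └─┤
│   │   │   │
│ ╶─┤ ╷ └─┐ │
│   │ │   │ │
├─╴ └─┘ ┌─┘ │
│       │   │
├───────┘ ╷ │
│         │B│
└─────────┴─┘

Checking cell at (5, 0):
Number of passages: 1
Cell type: dead end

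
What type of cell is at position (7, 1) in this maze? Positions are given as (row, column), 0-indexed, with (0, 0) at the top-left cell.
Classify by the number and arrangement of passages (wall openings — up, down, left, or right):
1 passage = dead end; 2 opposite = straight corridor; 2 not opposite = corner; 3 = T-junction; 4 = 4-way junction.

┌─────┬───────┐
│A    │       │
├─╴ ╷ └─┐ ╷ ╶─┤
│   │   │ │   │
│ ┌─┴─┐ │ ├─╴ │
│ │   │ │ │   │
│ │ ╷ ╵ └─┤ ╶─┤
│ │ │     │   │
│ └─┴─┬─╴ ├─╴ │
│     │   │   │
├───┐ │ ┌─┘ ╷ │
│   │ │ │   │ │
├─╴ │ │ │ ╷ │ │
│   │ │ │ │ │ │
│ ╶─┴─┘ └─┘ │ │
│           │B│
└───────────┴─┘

Checking cell at (7, 1):
Number of passages: 2
Cell type: straight corridor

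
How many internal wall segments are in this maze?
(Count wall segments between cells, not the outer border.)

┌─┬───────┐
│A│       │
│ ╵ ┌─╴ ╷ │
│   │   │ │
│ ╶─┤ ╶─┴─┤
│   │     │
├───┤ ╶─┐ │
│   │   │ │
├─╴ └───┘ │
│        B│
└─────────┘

Counting internal wall segments:
Total internal walls: 16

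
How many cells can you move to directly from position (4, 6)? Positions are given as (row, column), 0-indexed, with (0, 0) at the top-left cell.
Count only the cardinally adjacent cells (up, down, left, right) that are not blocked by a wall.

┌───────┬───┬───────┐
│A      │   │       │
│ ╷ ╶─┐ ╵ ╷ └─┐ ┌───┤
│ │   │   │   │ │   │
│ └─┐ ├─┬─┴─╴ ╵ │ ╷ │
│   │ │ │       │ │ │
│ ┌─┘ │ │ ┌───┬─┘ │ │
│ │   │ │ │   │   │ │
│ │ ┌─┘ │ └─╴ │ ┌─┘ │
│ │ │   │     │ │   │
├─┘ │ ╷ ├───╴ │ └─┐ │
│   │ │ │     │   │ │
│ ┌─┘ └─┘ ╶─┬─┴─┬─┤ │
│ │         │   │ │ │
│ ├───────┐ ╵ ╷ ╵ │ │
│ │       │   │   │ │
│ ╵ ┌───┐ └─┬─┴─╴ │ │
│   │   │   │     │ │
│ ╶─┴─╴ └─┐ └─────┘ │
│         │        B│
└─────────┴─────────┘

Checking passable neighbors of (4, 6):
Neighbors: (3, 6), (5, 6), (4, 5)
Count: 3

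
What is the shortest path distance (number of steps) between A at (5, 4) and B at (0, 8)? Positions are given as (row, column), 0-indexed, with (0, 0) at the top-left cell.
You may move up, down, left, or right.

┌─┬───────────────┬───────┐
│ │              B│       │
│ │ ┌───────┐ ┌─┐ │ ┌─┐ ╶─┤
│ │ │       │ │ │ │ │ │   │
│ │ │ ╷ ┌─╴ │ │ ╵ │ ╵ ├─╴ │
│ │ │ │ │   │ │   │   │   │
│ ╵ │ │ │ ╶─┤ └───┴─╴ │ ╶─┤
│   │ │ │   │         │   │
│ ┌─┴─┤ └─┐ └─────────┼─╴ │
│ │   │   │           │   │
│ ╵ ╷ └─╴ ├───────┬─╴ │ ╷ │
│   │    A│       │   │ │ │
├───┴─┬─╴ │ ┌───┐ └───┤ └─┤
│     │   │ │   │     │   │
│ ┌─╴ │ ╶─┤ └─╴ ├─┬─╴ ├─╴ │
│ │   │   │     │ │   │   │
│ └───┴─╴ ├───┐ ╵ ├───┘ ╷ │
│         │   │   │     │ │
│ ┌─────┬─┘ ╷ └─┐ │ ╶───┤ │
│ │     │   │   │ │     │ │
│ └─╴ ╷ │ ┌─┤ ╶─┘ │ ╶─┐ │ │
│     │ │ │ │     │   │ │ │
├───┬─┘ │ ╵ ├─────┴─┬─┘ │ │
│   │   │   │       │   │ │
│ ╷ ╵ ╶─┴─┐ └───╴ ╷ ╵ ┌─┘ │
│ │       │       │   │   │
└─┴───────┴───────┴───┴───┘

Finding path from (5, 4) to (0, 8):
Path: (5,4) → (5,3) → (5,2) → (4,2) → (4,1) → (5,1) → (5,0) → (4,0) → (3,0) → (3,1) → (2,1) → (1,1) → (0,1) → (0,2) → (0,3) → (0,4) → (0,5) → (0,6) → (0,7) → (0,8)
Distance: 19 steps

Solution:

┌─┬───────────────┬───────┐
│ │↱ → → → → → → B│       │
│ │ ┌───────┐ ┌─┐ │ ┌─┐ ╶─┤
│ │↑│       │ │ │ │ │ │   │
│ │ │ ╷ ┌─╴ │ │ ╵ │ ╵ ├─╴ │
│ │↑│ │ │   │ │   │   │   │
│ ╵ │ │ │ ╶─┤ └───┴─╴ │ ╶─┤
│↱ ↑│ │ │   │         │   │
│ ┌─┴─┤ └─┐ └─────────┼─╴ │
│↑│↓ ↰│   │           │   │
│ ╵ ╷ └─╴ ├───────┬─╴ │ ╷ │
│↑ ↲│↑ ← A│       │   │ │ │
├───┴─┬─╴ │ ┌───┐ └───┤ └─┤
│     │   │ │   │     │   │
│ ┌─╴ │ ╶─┤ └─╴ ├─┬─╴ ├─╴ │
│ │   │   │     │ │   │   │
│ └───┴─╴ ├───┐ ╵ ├───┘ ╷ │
│         │   │   │     │ │
│ ┌─────┬─┘ ╷ └─┐ │ ╶───┤ │
│ │     │   │   │ │     │ │
│ └─╴ ╷ │ ┌─┤ ╶─┘ │ ╶─┐ │ │
│     │ │ │ │     │   │ │ │
├───┬─┘ │ ╵ ├─────┴─┬─┘ │ │
│   │   │   │       │   │ │
│ ╷ ╵ ╶─┴─┐ └───╴ ╷ ╵ ┌─┘ │
│ │       │       │   │   │
└─┴───────┴───────┴───┴───┘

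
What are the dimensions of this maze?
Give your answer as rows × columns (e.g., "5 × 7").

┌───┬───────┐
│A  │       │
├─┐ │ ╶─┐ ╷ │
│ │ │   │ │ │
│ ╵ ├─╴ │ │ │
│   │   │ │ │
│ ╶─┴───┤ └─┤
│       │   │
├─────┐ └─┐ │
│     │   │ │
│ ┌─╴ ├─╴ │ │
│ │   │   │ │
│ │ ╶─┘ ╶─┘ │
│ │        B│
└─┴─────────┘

Counting the maze dimensions:
Rows (vertical): 7
Columns (horizontal): 6
Dimensions: 7 × 6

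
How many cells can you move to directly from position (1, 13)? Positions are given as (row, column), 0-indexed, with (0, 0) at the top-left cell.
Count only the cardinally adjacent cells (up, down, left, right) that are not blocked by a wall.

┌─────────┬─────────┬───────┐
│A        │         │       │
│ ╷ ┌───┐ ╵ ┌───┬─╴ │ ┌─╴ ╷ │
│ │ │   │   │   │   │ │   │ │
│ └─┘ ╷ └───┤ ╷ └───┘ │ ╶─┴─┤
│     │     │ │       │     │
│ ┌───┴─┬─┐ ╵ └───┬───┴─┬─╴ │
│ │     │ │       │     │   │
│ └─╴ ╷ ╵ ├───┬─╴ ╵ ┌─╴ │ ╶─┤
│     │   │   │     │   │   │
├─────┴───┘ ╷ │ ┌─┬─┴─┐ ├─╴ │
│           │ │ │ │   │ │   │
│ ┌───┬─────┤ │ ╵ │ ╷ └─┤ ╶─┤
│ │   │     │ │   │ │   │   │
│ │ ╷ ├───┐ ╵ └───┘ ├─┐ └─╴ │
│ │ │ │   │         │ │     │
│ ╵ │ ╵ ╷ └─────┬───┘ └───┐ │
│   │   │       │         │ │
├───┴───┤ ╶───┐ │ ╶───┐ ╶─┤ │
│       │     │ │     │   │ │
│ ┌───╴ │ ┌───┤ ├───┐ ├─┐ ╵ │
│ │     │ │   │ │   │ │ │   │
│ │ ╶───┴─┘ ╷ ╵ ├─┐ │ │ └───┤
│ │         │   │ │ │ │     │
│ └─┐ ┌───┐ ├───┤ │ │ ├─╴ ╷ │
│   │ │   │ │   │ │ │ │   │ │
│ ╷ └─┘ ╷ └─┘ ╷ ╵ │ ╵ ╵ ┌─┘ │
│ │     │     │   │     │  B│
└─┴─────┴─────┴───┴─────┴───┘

Checking passable neighbors of (1, 13):
Neighbors: (0, 13)
Count: 1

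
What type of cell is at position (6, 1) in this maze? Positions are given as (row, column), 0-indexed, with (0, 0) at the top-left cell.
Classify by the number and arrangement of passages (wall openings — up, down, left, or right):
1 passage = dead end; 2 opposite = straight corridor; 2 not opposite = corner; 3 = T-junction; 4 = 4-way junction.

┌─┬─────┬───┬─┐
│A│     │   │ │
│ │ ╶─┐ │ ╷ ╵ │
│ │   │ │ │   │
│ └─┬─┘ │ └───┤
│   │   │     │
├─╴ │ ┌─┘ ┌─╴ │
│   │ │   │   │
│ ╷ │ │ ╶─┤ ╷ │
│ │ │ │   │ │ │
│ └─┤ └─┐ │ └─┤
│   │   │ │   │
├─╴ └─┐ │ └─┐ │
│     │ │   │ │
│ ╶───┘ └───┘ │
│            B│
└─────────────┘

Checking cell at (6, 1):
Number of passages: 3
Cell type: T-junction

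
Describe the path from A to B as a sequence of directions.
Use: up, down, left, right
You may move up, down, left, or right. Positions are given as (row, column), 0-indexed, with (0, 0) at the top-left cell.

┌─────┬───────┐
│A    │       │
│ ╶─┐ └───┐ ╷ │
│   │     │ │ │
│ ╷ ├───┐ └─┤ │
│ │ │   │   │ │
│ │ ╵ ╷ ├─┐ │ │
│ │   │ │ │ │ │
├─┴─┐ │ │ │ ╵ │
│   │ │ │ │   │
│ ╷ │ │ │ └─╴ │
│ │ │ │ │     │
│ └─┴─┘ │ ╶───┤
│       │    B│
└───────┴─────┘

Finding the path and converting it to directions:
Path through cells: (0,0) → (0,1) → (0,2) → (1,2) → (1,3) → (1,4) → (2,4) → (2,5) → (3,5) → (4,5) → (4,6) → (5,6) → (5,5) → (5,4) → (6,4) → (6,5) → (6,6)
Directions: right, right, down, right, right, down, right, down, down, right, down, left, left, down, right, right

Solution:

┌─────┬───────┐
│A → ↓│       │
│ ╶─┐ └───┐ ╷ │
│   │↳ → ↓│ │ │
│ ╷ ├───┐ └─┤ │
│ │ │   │↳ ↓│ │
│ │ ╵ ╷ ├─┐ │ │
│ │   │ │ │↓│ │
├─┴─┐ │ │ │ ╵ │
│   │ │ │ │↳ ↓│
│ ╷ │ │ │ └─╴ │
│ │ │ │ │↓ ← ↲│
│ └─┴─┘ │ ╶───┤
│       │↳ → B│
└───────┴─────┘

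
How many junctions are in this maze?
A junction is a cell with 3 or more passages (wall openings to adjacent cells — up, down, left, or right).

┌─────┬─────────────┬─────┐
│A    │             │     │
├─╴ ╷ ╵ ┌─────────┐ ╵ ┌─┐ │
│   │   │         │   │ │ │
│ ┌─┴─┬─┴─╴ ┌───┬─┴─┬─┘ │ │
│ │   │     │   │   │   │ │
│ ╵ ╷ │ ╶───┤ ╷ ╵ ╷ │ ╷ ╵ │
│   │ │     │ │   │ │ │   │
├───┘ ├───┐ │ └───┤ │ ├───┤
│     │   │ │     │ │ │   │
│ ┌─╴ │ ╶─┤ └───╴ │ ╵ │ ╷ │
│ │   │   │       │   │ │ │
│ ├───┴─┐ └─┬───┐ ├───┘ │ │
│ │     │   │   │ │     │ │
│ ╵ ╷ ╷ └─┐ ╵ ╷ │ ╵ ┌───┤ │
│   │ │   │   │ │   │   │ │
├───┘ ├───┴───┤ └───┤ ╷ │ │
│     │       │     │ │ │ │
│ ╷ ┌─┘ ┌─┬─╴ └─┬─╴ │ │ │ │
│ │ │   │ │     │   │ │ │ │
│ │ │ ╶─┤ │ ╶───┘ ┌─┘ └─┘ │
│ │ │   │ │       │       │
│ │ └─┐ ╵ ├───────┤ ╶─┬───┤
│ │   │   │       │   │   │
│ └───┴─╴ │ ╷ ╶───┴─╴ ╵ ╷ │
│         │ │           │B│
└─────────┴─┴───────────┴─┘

Checking each cell for number of passages:

Junctions found (3+ passages):
  (0, 1): 3 passages
  (1, 5): 3 passages
  (2, 11): 3 passages
  (4, 2): 3 passages
  (5, 8): 3 passages
  (6, 2): 3 passages
  (8, 1): 3 passages
  (9, 6): 3 passages
  (10, 10): 3 passages
  (11, 4): 3 passages
  (11, 6): 3 passages
  (12, 10): 3 passages
Total junctions: 12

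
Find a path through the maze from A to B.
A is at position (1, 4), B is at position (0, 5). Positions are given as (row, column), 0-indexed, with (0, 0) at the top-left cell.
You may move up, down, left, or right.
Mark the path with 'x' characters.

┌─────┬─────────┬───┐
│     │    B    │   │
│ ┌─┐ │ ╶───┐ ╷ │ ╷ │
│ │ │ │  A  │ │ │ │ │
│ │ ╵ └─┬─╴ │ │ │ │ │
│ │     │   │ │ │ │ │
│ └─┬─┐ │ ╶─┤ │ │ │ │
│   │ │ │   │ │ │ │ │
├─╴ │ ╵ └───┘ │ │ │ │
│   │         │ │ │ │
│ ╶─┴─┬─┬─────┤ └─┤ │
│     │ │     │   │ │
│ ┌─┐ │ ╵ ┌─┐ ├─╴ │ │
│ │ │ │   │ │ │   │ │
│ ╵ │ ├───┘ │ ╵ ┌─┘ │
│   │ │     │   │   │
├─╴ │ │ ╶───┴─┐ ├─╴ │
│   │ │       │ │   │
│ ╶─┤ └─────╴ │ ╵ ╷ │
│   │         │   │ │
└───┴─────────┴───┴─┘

Finding the shortest path from (1, 4) to (0, 5):
Path length: 4 steps
Directions: left → up → right → right

Solution:

┌─────┬─────────┬───┐
│     │x x B    │   │
│ ┌─┐ │ ╶───┐ ╷ │ ╷ │
│ │ │ │x A  │ │ │ │ │
│ │ ╵ └─┬─╴ │ │ │ │ │
│ │     │   │ │ │ │ │
│ └─┬─┐ │ ╶─┤ │ │ │ │
│   │ │ │   │ │ │ │ │
├─╴ │ ╵ └───┘ │ │ │ │
│   │         │ │ │ │
│ ╶─┴─┬─┬─────┤ └─┤ │
│     │ │     │   │ │
│ ┌─┐ │ ╵ ┌─┐ ├─╴ │ │
│ │ │ │   │ │ │   │ │
│ ╵ │ ├───┘ │ ╵ ┌─┘ │
│   │ │     │   │   │
├─╴ │ │ ╶───┴─┐ ├─╴ │
│   │ │       │ │   │
│ ╶─┤ └─────╴ │ ╵ ╷ │
│   │         │   │ │
└───┴─────────┴───┴─┘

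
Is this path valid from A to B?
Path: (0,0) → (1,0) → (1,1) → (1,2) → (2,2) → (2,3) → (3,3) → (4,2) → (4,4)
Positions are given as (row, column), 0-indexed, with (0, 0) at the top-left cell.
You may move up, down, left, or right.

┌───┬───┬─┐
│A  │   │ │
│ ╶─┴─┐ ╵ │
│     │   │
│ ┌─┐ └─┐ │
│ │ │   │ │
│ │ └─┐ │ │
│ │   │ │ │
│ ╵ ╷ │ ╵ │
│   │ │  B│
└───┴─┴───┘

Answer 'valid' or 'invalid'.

Checking path validity:
Result: Invalid move at step 7: cannot move from (3, 3) to (4, 2).

invalid

Correct solution:

┌───┬───┬─┐
│A  │   │ │
│ ╶─┴─┐ ╵ │
│↳ → ↓│   │
│ ┌─┐ └─┐ │
│ │ │↳ ↓│ │
│ │ └─┐ │ │
│ │   │↓│ │
│ ╵ ╷ │ ╵ │
│   │ │↳ B│
└───┴─┴───┘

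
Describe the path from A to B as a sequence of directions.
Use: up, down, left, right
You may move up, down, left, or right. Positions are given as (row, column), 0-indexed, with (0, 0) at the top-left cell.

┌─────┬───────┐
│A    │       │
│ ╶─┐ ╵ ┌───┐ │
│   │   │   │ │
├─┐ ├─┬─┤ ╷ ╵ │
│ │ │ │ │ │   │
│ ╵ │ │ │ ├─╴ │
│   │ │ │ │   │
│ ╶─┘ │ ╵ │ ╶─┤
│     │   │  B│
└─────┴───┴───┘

Finding the path and converting it to directions:
Path through cells: (0,0) → (0,1) → (0,2) → (1,2) → (1,3) → (0,3) → (0,4) → (0,5) → (0,6) → (1,6) → (2,6) → (3,6) → (3,5) → (4,5) → (4,6)
Directions: right, right, down, right, up, right, right, right, down, down, down, left, down, right

Solution:

┌─────┬───────┐
│A → ↓│↱ → → ↓│
│ ╶─┐ ╵ ┌───┐ │
│   │↳ ↑│   │↓│
├─┐ ├─┬─┤ ╷ ╵ │
│ │ │ │ │ │  ↓│
│ ╵ │ │ │ ├─╴ │
│   │ │ │ │↓ ↲│
│ ╶─┘ │ ╵ │ ╶─┤
│     │   │↳ B│
└─────┴───┴───┘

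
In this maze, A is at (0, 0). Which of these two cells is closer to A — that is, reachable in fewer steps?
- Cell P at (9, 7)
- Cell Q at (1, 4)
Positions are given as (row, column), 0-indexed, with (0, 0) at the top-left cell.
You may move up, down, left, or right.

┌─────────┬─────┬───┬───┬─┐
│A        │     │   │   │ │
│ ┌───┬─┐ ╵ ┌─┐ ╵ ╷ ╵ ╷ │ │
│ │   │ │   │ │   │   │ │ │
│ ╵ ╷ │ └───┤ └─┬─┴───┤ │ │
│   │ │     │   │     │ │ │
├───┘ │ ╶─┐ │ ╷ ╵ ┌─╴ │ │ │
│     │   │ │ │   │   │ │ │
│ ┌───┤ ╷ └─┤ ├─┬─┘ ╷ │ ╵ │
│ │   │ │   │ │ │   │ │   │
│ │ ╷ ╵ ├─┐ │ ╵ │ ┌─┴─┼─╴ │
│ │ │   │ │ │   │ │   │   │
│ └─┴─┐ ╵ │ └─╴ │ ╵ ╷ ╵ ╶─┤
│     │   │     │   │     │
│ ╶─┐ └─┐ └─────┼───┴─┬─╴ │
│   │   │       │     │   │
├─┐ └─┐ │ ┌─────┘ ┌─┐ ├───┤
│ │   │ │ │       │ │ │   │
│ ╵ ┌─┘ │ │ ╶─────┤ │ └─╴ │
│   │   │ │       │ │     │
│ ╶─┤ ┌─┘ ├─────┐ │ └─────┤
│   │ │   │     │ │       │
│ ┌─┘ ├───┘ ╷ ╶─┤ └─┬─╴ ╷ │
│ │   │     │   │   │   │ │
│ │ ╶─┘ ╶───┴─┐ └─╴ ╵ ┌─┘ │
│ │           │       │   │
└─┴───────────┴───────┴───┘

Shortest path A → P at (9, 7): 40 steps
Shortest path A → Q at (1, 4): 5 steps

Q is closer (5 steps vs 40 steps).

Path to P:

┌─────────┬─────┬───┬───┬─┐
│A        │     │   │   │ │
│ ┌───┬─┐ ╵ ┌─┐ ╵ ╷ ╵ ╷ │ │
│↓│↱ ↓│ │   │ │   │   │ │ │
│ ╵ ╷ │ └───┤ └─┬─┴───┤ │ │
│↳ ↑│↓│     │   │     │ │ │
├───┘ │ ╶─┐ │ ╷ ╵ ┌─╴ │ │ │
│↓ ← ↲│   │ │ │   │   │ │ │
│ ┌───┤ ╷ └─┤ ├─┬─┘ ╷ │ ╵ │
│↓│   │ │   │ │ │   │ │   │
│ │ ╷ ╵ ├─┐ │ ╵ │ ┌─┴─┼─╴ │
│↓│ │   │ │ │   │ │   │   │
│ └─┴─┐ ╵ │ └─╴ │ ╵ ╷ ╵ ╶─┤
│↳ → ↓│   │     │   │     │
│ ╶─┐ └─┐ └─────┼───┴─┬─╴ │
│   │↳ ↓│       │     │   │
├─┐ └─┐ │ ┌─────┘ ┌─┐ ├───┤
│ │   │↓│ │       │ │ │   │
│ ╵ ┌─┘ │ │ ╶─────┤ │ └─╴ │
│   │↓ ↲│ │    P ↰│ │     │
│ ╶─┤ ┌─┘ ├─────┐ │ └─────┤
│   │↓│   │↱ ↓  │↑│       │
│ ┌─┘ ├───┘ ╷ ╶─┤ └─┬─╴ ╷ │
│ │↓ ↲│↱ → ↑│↳ ↓│↑ ↰│   │ │
│ │ ╶─┘ ╶───┴─┐ └─╴ ╵ ┌─┘ │
│ │↳ → ↑      │↳ → ↑  │   │
└─┴───────────┴───────┴───┘

Path to Q:

┌─────────┬─────┬───┬───┬─┐
│A → → → ↓│     │   │   │ │
│ ┌───┬─┐ ╵ ┌─┐ ╵ ╷ ╵ ╷ │ │
│ │   │ │Q  │ │   │   │ │ │
│ ╵ ╷ │ └───┤ └─┬─┴───┤ │ │
│   │ │     │   │     │ │ │
├───┘ │ ╶─┐ │ ╷ ╵ ┌─╴ │ │ │
│     │   │ │ │   │   │ │ │
│ ┌───┤ ╷ └─┤ ├─┬─┘ ╷ │ ╵ │
│ │   │ │   │ │ │   │ │   │
│ │ ╷ ╵ ├─┐ │ ╵ │ ┌─┴─┼─╴ │
│ │ │   │ │ │   │ │   │   │
│ └─┴─┐ ╵ │ └─╴ │ ╵ ╷ ╵ ╶─┤
│     │   │     │   │     │
│ ╶─┐ └─┐ └─────┼───┴─┬─╴ │
│   │   │       │     │   │
├─┐ └─┐ │ ┌─────┘ ┌─┐ ├───┤
│ │   │ │ │       │ │ │   │
│ ╵ ┌─┘ │ │ ╶─────┤ │ └─╴ │
│   │   │ │       │ │     │
│ ╶─┤ ┌─┘ ├─────┐ │ └─────┤
│   │ │   │     │ │       │
│ ┌─┘ ├───┘ ╷ ╶─┤ └─┬─╴ ╷ │
│ │   │     │   │   │   │ │
│ │ ╶─┘ ╶───┴─┐ └─╴ ╵ ┌─┘ │
│ │           │       │   │
└─┴───────────┴───────┴───┘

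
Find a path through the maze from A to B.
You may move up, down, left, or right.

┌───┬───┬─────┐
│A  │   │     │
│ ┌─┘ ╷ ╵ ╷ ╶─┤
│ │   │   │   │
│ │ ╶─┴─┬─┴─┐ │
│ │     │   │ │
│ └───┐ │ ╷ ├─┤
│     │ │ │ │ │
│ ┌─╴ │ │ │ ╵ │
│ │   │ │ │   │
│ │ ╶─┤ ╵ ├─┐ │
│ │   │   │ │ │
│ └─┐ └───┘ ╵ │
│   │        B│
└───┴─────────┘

Finding the shortest path through the maze:
Path length: 14 steps
Directions: down → down → down → right → right → down → left → down → right → down → right → right → right → right

Solution:

┌───┬───┬─────┐
│A  │   │     │
│ ┌─┘ ╷ ╵ ╷ ╶─┤
│↓│   │   │   │
│ │ ╶─┴─┬─┴─┐ │
│↓│     │   │ │
│ └───┐ │ ╷ ├─┤
│↳ → ↓│ │ │ │ │
│ ┌─╴ │ │ │ ╵ │
│ │↓ ↲│ │ │   │
│ │ ╶─┤ ╵ ├─┐ │
│ │↳ ↓│   │ │ │
│ └─┐ └───┘ ╵ │
│   │↳ → → → B│
└───┴─────────┘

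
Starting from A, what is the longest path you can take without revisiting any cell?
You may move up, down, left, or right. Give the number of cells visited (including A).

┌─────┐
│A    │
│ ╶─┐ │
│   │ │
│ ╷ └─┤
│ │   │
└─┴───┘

Finding longest simple path using DFS:
Start: (0, 0)
Longest path visits 5 cells
Path: A → down → right → down → right

Solution:

┌─────┐
│A    │
│ ╶─┐ │
│↳ ↓│ │
│ ╷ └─┤
│ │↳ B│
└─┴───┘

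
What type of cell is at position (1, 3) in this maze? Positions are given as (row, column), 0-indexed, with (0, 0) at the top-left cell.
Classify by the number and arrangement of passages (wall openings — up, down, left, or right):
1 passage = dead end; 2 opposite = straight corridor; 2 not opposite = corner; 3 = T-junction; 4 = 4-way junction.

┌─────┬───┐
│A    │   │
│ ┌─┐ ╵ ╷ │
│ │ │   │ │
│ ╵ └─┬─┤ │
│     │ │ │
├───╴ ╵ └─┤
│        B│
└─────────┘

Checking cell at (1, 3):
Number of passages: 2
Cell type: corner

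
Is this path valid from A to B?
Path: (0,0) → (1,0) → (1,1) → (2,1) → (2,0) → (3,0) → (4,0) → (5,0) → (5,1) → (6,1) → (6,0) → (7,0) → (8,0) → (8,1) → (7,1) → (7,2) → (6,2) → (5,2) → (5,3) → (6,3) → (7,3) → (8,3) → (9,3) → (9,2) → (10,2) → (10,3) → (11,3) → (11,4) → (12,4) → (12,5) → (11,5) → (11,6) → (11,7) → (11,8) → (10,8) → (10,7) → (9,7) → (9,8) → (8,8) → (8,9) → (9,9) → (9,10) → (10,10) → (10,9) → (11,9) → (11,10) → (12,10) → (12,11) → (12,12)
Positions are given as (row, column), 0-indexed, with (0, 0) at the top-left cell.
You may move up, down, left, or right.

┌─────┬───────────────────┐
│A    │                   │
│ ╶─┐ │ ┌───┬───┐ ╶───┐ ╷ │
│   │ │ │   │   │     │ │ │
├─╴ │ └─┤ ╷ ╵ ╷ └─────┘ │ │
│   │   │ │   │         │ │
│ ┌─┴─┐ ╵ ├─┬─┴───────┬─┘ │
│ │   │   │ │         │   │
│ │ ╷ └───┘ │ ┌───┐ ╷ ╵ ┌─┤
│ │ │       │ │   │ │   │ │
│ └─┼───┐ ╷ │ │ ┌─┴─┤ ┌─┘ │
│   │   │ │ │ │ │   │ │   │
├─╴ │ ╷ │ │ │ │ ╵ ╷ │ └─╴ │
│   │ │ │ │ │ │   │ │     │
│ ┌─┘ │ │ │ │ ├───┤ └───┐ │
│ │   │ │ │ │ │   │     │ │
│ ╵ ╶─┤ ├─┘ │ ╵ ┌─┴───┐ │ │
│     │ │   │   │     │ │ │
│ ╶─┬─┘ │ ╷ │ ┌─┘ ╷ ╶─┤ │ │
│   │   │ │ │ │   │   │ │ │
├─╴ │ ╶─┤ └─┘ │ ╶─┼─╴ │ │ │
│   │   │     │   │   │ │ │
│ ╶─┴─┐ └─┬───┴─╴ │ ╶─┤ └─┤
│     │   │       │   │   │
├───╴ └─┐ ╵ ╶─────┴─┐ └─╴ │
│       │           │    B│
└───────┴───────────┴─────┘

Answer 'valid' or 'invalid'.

Checking path validity:
Result: All consecutive moves are passable.

valid

Correct solution:

┌─────┬───────────────────┐
│A    │                   │
│ ╶─┐ │ ┌───┬───┐ ╶───┐ ╷ │
│↳ ↓│ │ │   │   │     │ │ │
├─╴ │ └─┤ ╷ ╵ ╷ └─────┘ │ │
│↓ ↲│   │ │   │         │ │
│ ┌─┴─┐ ╵ ├─┬─┴───────┬─┘ │
│↓│   │   │ │         │   │
│ │ ╷ └───┘ │ ┌───┐ ╷ ╵ ┌─┤
│↓│ │       │ │   │ │   │ │
│ └─┼───┐ ╷ │ │ ┌─┴─┤ ┌─┘ │
│↳ ↓│↱ ↓│ │ │ │ │   │ │   │
├─╴ │ ╷ │ │ │ │ ╵ ╷ │ └─╴ │
│↓ ↲│↑│↓│ │ │ │   │ │     │
│ ┌─┘ │ │ │ │ ├───┤ └───┐ │
│↓│↱ ↑│↓│ │ │ │   │     │ │
│ ╵ ╶─┤ ├─┘ │ ╵ ┌─┴───┐ │ │
│↳ ↑  │↓│   │   │↱ ↓  │ │ │
│ ╶─┬─┘ │ ╷ │ ┌─┘ ╷ ╶─┤ │ │
│   │↓ ↲│ │ │ │↱ ↑│↳ ↓│ │ │
├─╴ │ ╶─┤ └─┘ │ ╶─┼─╴ │ │ │
│   │↳ ↓│     │↑ ↰│↓ ↲│ │ │
│ ╶─┴─┐ └─┬───┴─╴ │ ╶─┤ └─┤
│     │↳ ↓│↱ → → ↑│↳ ↓│   │
├───╴ └─┐ ╵ ╶─────┴─┐ └─╴ │
│       │↳ ↑        │↳ → B│
└───────┴───────────┴─────┘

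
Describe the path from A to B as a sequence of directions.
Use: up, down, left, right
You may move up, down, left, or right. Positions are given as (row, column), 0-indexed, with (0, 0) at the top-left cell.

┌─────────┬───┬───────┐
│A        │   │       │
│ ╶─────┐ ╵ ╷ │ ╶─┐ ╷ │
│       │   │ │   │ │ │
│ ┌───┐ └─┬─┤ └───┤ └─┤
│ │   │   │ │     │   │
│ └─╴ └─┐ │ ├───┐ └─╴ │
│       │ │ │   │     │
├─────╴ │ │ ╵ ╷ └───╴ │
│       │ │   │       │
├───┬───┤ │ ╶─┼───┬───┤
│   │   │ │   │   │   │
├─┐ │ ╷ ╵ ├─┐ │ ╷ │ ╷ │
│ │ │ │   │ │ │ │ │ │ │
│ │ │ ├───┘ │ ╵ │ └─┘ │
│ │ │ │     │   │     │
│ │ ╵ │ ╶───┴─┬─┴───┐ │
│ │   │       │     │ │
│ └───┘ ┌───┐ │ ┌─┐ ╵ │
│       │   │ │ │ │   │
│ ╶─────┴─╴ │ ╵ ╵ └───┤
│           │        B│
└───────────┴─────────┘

Finding the path and converting it to directions:
Path through cells: (0,0) → (0,1) → (0,2) → (0,3) → (0,4) → (1,4) → (1,5) → (0,5) → (0,6) → (1,6) → (2,6) → (2,7) → (2,8) → (3,8) → (3,9) → (3,10) → (4,10) → (4,9) → (4,8) → (4,7) → (3,7) → (3,6) → (4,6) → (4,5) → (5,5) → (5,6) → (6,6) → (7,6) → (7,7) → (6,7) → (5,7) → (5,8) → (6,8) → (7,8) → (7,9) → (7,10) → (8,10) → (9,10) → (9,9) → (8,9) → (8,8) → (8,7) → (9,7) → (10,7) → (10,8) → (10,9) → (10,10)
Directions: right, right, right, right, down, right, up, right, down, down, right, right, down, right, right, down, left, left, left, up, left, down, left, down, right, down, down, right, up, up, right, down, down, right, right, down, down, left, up, left, left, down, down, right, right, right

Solution:

┌─────────┬───┬───────┐
│A → → → ↓│↱ ↓│       │
│ ╶─────┐ ╵ ╷ │ ╶─┐ ╷ │
│       │↳ ↑│↓│   │ │ │
│ ┌───┐ └─┬─┤ └───┤ └─┤
│ │   │   │ │↳ → ↓│   │
│ └─╴ └─┐ │ ├───┐ └─╴ │
│       │ │ │↓ ↰│↳ → ↓│
├─────╴ │ │ ╵ ╷ └───╴ │
│       │ │↓ ↲│↑ ← ← ↲│
├───┬───┤ │ ╶─┼───┬───┤
│   │   │ │↳ ↓│↱ ↓│   │
├─┐ │ ╷ ╵ ├─┐ │ ╷ │ ╷ │
│ │ │ │   │ │↓│↑│↓│ │ │
│ │ │ ├───┘ │ ╵ │ └─┘ │
│ │ │ │     │↳ ↑│↳ → ↓│
│ │ ╵ │ ╶───┴─┬─┴───┐ │
│ │   │       │↓ ← ↰│↓│
│ └───┘ ┌───┐ │ ┌─┐ ╵ │
│       │   │ │↓│ │↑ ↲│
│ ╶─────┴─╴ │ ╵ ╵ └───┤
│           │  ↳ → → B│
└───────────┴─────────┘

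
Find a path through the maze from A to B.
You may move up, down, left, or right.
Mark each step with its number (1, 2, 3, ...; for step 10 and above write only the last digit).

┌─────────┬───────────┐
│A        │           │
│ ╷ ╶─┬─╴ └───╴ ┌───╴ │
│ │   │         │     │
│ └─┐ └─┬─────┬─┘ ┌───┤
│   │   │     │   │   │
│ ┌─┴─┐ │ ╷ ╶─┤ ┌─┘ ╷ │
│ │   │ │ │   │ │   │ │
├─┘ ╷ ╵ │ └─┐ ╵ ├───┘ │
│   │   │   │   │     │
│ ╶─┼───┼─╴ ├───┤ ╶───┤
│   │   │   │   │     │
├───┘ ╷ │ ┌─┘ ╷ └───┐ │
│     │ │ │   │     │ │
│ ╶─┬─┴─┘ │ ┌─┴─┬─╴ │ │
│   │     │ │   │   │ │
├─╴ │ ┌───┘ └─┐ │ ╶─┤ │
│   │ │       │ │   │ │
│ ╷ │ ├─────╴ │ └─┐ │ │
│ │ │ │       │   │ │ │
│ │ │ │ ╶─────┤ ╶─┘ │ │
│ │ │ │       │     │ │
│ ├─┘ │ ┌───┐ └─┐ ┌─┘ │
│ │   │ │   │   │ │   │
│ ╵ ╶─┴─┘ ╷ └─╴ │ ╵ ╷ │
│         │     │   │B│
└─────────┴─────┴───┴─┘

Finding the shortest path through the maze:
Path length: 80 steps
Directions: right → right → right → right → down → right → right → right → up → right → right → right → down → left → left → down → left → down → down → left → up → left → up → left → down → down → right → down → left → down → down → left → left → down → down → down → down → left → down → right → right → right → up → right → down → right → right → up → left → up → left → left → left → up → right → right → right → up → left → up → up → right → up → right → down → right → right → down → left → down → right → down → down → left → down → down → right → up → right → down

Solution:

┌─────────┬───────────┐
│A 1 2 3 4│    9 0 1 2│
│ ╷ ╶─┬─╴ └───╴ ┌───╴ │
│ │   │  5 6 7 8│5 4 3│
│ └─┐ └─┬─────┬─┘ ┌───┤
│   │   │4 3  │7 6│   │
│ ┌─┴─┐ │ ╷ ╶─┤ ┌─┘ ╷ │
│ │   │ │5│2 1│8│   │ │
├─┘ ╷ ╵ │ └─┐ ╵ ├───┘ │
│   │   │6 7│0 9│     │
│ ╶─┼───┼─╴ ├───┤ ╶───┤
│   │   │9 8│3 4│     │
├───┘ ╷ │ ┌─┘ ╷ └───┐ │
│     │ │0│1 2│5 6 7│ │
│ ╶─┬─┴─┘ │ ┌─┴─┬─╴ │ │
│   │3 2 1│0│   │9 8│ │
├─╴ │ ┌───┘ └─┐ │ ╶─┤ │
│   │4│    9 8│ │0 1│ │
│ ╷ │ ├─────╴ │ └─┐ │ │
│ │ │5│4 5 6 7│   │2│ │
│ │ │ │ ╶─────┤ ╶─┘ │ │
│ │ │6│3 2 1 0│  4 3│ │
│ ├─┘ │ ┌───┐ └─┐ ┌─┘ │
│ │8 7│ │3 4│9 8│5│8 9│
│ ╵ ╶─┴─┘ ╷ └─╴ │ ╵ ╷ │
│  9 0 1 2│5 6 7│6 7│B│
└─────────┴─────┴───┴─┘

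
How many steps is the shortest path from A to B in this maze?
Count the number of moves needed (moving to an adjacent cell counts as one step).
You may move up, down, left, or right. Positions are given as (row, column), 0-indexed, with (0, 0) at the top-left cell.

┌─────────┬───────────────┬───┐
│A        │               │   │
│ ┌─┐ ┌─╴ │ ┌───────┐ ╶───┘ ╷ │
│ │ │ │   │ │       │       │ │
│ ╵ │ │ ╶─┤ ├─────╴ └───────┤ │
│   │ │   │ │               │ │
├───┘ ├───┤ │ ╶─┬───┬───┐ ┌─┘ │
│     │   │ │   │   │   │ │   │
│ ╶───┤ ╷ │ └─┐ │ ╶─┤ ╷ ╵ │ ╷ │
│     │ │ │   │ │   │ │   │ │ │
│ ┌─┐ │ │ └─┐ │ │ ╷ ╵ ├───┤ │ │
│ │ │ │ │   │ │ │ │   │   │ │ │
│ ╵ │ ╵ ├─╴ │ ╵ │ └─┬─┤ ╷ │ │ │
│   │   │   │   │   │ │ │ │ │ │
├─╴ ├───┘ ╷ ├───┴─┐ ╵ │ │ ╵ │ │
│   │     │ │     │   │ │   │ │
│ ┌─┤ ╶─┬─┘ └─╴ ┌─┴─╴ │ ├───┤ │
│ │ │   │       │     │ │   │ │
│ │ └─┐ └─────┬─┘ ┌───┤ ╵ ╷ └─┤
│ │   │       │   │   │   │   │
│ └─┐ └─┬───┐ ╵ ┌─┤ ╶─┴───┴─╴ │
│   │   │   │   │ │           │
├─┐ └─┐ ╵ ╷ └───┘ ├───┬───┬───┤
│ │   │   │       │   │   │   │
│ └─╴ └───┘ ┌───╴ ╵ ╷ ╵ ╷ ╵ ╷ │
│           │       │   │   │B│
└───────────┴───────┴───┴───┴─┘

Using BFS to find shortest path:
Start: (0, 0), End: (12, 14)
Path found:
(0,0) → (0,1) → (0,2) → (1,2) → (2,2) → (3,2) → (3,1) → (3,0) → (4,0) → (5,0) → (6,0) → (6,1) → (7,1) → (7,0) → (8,0) → (9,0) → (10,0) → (10,1) → (11,1) → (11,2) → (12,2) → (12,3) → (12,4) → (12,5) → (11,5) → (11,6) → (11,7) → (11,8) → (12,8) → (12,9) → (11,9) → (11,10) → (12,10) → (12,11) → (11,11) → (11,12) → (12,12) → (12,13) → (11,13) → (11,14) → (12,14)
Number of steps: 40

Solution:

┌─────────┬───────────────┬───┐
│A → ↓    │               │   │
│ ┌─┐ ┌─╴ │ ┌───────┐ ╶───┘ ╷ │
│ │ │↓│   │ │       │       │ │
│ ╵ │ │ ╶─┤ ├─────╴ └───────┤ │
│   │↓│   │ │               │ │
├───┘ ├───┤ │ ╶─┬───┬───┐ ┌─┘ │
│↓ ← ↲│   │ │   │   │   │ │   │
│ ╶───┤ ╷ │ └─┐ │ ╶─┤ ╷ ╵ │ ╷ │
│↓    │ │ │   │ │   │ │   │ │ │
│ ┌─┐ │ │ └─┐ │ │ ╷ ╵ ├───┤ │ │
│↓│ │ │ │   │ │ │ │   │   │ │ │
│ ╵ │ ╵ ├─╴ │ ╵ │ └─┬─┤ ╷ │ │ │
│↳ ↓│   │   │   │   │ │ │ │ │ │
├─╴ ├───┘ ╷ ├───┴─┐ ╵ │ │ ╵ │ │
│↓ ↲│     │ │     │   │ │   │ │
│ ┌─┤ ╶─┬─┘ └─╴ ┌─┴─╴ │ ├───┤ │
│↓│ │   │       │     │ │   │ │
│ │ └─┐ └─────┬─┘ ┌───┤ ╵ ╷ └─┤
│↓│   │       │   │   │   │   │
│ └─┐ └─┬───┐ ╵ ┌─┤ ╶─┴───┴─╴ │
│↳ ↓│   │   │   │ │           │
├─┐ └─┐ ╵ ╷ └───┘ ├───┬───┬───┤
│ │↳ ↓│   │↱ → → ↓│↱ ↓│↱ ↓│↱ ↓│
│ └─╴ └───┘ ┌───╴ ╵ ╷ ╵ ╷ ╵ ╷ │
│    ↳ → → ↑│    ↳ ↑│↳ ↑│↳ ↑│B│
└───────────┴───────┴───┴───┴─┘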